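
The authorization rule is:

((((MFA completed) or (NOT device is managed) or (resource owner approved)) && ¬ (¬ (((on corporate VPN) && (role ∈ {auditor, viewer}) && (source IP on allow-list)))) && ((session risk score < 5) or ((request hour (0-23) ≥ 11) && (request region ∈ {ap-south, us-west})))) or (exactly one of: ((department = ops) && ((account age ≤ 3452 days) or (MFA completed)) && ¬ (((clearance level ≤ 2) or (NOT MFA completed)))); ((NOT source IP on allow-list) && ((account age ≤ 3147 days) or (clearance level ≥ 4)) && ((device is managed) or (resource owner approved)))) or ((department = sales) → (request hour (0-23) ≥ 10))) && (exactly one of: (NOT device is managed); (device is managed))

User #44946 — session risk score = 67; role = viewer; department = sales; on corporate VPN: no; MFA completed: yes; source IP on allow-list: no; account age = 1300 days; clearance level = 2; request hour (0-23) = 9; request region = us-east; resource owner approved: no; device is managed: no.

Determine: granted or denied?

Denied

Atomic conditions:
  MFA completed: yes → true
  NOT device is managed: no → true
  resource owner approved: no → false
  on corporate VPN: no → false
  role ∈ {auditor, viewer}: viewer is in the set → true
  source IP on allow-list: no → false
  session risk score < 5: 67 < 5 is false
  request hour (0-23) ≥ 11: 9 ≥ 11 is false
  request region ∈ {ap-south, us-west}: us-east is not in the set → false
  department = ops: sales == ops is false
  account age ≤ 3452 days: 1300 ≤ 3452 is true
  clearance level ≤ 2: 2 ≤ 2 is true
  NOT MFA completed: yes → false
  NOT source IP on allow-list: no → true
  account age ≤ 3147 days: 1300 ≤ 3147 is true
  clearance level ≥ 4: 2 ≥ 4 is false
  device is managed: no → false
  department = sales: sales == sales is true
  request hour (0-23) ≥ 10: 9 ≥ 10 is false
Combine:
[1.1.1] true OR true OR false = true
[1.1.2.1.1] false AND true AND false = false
[1.1.2.1] NOT false = true
[1.1.2] NOT true = false
[1.1.3.2] false AND false = false
[1.1.3] false OR false = false
[1.1] true AND false AND false = false
[1.2.1.2] true OR true = true
[1.2.1.3.1] true OR false = true
[1.2.1.3] NOT true = false
[1.2.1] false AND true AND false = false
[1.2.2.2] true OR false = true
[1.2.2.3] false OR false = false
[1.2.2] true AND true AND false = false
[1.2] exactly-one(false, false) = false
[1.3] true → false = false
[1] false OR false OR false = false
[2] exactly-one(true, false) = true
[root] false AND true = false
Overall: false → denied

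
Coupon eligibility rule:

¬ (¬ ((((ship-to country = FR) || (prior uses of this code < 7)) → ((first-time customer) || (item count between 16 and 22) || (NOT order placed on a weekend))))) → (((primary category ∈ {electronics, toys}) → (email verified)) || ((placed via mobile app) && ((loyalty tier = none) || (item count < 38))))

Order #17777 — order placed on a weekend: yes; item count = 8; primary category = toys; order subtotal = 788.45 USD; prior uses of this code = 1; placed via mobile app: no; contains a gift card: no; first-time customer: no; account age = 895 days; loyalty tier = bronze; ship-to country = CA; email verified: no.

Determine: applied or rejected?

Applied

Atomic conditions:
  ship-to country = FR: CA == FR is false
  prior uses of this code < 7: 1 < 7 is true
  first-time customer: no → false
  item count between 16 and 22: 8 in [16, 22] is false
  NOT order placed on a weekend: yes → false
  primary category ∈ {electronics, toys}: toys is in the set → true
  email verified: no → false
  placed via mobile app: no → false
  loyalty tier = none: bronze == none is false
  item count < 38: 8 < 38 is true
Combine:
[1.1.1.1] false OR true = true
[1.1.1.2] false OR false OR false = false
[1.1.1] true → false = false
[1.1] NOT false = true
[1] NOT true = false
[2.1] true → false = false
[2.2.2] false OR true = true
[2.2] false AND true = false
[2] false OR false = false
[root] false → false (antecedent false ⇒ implication holds) = true
Overall: true → applied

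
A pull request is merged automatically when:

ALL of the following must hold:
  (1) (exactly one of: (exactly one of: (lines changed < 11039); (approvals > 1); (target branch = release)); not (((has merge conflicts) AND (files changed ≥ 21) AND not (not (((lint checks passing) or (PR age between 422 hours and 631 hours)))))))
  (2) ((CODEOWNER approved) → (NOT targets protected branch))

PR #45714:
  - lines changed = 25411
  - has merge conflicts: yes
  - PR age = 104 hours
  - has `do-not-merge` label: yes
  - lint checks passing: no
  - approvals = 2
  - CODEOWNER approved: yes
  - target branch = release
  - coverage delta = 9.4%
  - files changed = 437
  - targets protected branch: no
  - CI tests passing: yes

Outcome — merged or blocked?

Atomic conditions:
  lines changed < 11039: 25411 < 11039 is false
  approvals > 1: 2 > 1 is true
  target branch = release: release == release is true
  has merge conflicts: yes → true
  files changed ≥ 21: 437 ≥ 21 is true
  lint checks passing: no → false
  PR age between 422 hours and 631 hours: 104 in [422, 631] is false
  CODEOWNER approved: yes → true
  NOT targets protected branch: no → true
Combine:
[1.1] exactly-one(false, true, true) = false
[1.2.1.3.1.1] false OR false = false
[1.2.1.3.1] NOT false = true
[1.2.1.3] NOT true = false
[1.2.1] true AND true AND false = false
[1.2] NOT false = true
[1] exactly-one(false, true) = true
[2] true → true = true
[root] true AND true = true
Overall: true → merged

Merged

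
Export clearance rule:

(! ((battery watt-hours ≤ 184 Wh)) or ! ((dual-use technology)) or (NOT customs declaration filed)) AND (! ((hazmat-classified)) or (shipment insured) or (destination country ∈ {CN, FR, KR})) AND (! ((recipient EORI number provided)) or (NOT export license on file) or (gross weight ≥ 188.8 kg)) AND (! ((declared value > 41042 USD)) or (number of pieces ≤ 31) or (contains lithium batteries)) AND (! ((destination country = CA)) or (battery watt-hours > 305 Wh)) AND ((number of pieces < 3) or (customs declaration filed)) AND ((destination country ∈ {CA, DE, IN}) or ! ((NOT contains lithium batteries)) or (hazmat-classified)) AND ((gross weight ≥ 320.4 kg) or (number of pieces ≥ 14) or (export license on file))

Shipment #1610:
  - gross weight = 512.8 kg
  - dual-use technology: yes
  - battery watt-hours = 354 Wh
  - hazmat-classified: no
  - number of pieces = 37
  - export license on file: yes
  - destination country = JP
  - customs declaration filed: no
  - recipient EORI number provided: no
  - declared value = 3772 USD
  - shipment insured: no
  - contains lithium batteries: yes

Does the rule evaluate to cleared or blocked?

Atomic conditions:
  battery watt-hours ≤ 184 Wh: 354 ≤ 184 is false
  dual-use technology: yes → true
  NOT customs declaration filed: no → true
  hazmat-classified: no → false
  shipment insured: no → false
  destination country ∈ {CN, FR, KR}: JP is not in the set → false
  recipient EORI number provided: no → false
  NOT export license on file: yes → false
  gross weight ≥ 188.8 kg: 512.8 ≥ 188.8 is true
  declared value > 41042 USD: 3772 > 41042 is false
  number of pieces ≤ 31: 37 ≤ 31 is false
  contains lithium batteries: yes → true
  destination country = CA: JP == CA is false
  battery watt-hours > 305 Wh: 354 > 305 is true
  number of pieces < 3: 37 < 3 is false
  customs declaration filed: no → false
  destination country ∈ {CA, DE, IN}: JP is not in the set → false
  NOT contains lithium batteries: yes → false
  gross weight ≥ 320.4 kg: 512.8 ≥ 320.4 is true
  number of pieces ≥ 14: 37 ≥ 14 is true
  export license on file: yes → true
Combine:
[1.1] NOT false = true
[1.2] NOT true = false
[1] true OR false OR true = true
[2.1] NOT false = true
[2] true OR false OR false = true
[3.1] NOT false = true
[3] true OR false OR true = true
[4.1] NOT false = true
[4] true OR false OR true = true
[5.1] NOT false = true
[5] true OR true = true
[6] false OR false = false
[7.2] NOT false = true
[7] false OR true OR false = true
[8] true OR true OR true = true
[root] true AND true AND true AND true AND true AND false AND true AND true = false
Overall: false → blocked

Blocked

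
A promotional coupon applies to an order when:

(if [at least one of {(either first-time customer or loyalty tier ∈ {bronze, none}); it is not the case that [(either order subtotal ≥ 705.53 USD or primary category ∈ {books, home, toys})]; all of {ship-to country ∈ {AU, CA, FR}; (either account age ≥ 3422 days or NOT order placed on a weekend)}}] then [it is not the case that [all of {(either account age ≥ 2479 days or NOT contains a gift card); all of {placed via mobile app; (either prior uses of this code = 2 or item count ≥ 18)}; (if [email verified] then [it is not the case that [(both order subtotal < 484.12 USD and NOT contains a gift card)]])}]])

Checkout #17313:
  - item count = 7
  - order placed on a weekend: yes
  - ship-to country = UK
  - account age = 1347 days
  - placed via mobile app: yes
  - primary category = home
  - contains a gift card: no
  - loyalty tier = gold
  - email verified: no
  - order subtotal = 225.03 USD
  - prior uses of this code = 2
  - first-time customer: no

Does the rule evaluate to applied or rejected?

Atomic conditions:
  first-time customer: no → false
  loyalty tier ∈ {bronze, none}: gold is not in the set → false
  order subtotal ≥ 705.53 USD: 225.03 ≥ 705.53 is false
  primary category ∈ {books, home, toys}: home is in the set → true
  ship-to country ∈ {AU, CA, FR}: UK is not in the set → false
  account age ≥ 3422 days: 1347 ≥ 3422 is false
  NOT order placed on a weekend: yes → false
  account age ≥ 2479 days: 1347 ≥ 2479 is false
  NOT contains a gift card: no → true
  placed via mobile app: yes → true
  prior uses of this code = 2: 2 == 2 is true
  item count ≥ 18: 7 ≥ 18 is false
  email verified: no → false
  order subtotal < 484.12 USD: 225.03 < 484.12 is true
Combine:
[1.1] false OR false = false
[1.2.1] false OR true = true
[1.2] NOT true = false
[1.3.2] false OR false = false
[1.3] false AND false = false
[1] false OR false OR false = false
[2.1.1] false OR true = true
[2.1.2.2] true OR false = true
[2.1.2] true AND true = true
[2.1.3.2.1] true AND true = true
[2.1.3.2] NOT true = false
[2.1.3] false → false (antecedent false ⇒ implication holds) = true
[2.1] true AND true AND true = true
[2] NOT true = false
[root] false → false (antecedent false ⇒ implication holds) = true
Overall: true → applied

Applied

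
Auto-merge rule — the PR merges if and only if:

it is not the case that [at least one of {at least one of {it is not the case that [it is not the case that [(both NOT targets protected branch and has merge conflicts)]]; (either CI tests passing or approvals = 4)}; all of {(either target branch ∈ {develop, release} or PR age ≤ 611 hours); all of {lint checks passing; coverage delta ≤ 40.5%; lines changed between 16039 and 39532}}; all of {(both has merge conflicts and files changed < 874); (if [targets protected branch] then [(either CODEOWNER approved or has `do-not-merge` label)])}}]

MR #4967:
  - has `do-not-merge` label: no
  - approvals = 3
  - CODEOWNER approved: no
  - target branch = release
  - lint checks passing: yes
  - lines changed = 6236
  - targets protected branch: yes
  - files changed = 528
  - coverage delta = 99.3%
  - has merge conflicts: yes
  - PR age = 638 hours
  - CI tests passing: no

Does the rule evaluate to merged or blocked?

Merged

Atomic conditions:
  NOT targets protected branch: yes → false
  has merge conflicts: yes → true
  CI tests passing: no → false
  approvals = 4: 3 == 4 is false
  target branch ∈ {develop, release}: release is in the set → true
  PR age ≤ 611 hours: 638 ≤ 611 is false
  lint checks passing: yes → true
  coverage delta ≤ 40.5%: 99.3 ≤ 40.5 is false
  lines changed between 16039 and 39532: 6236 in [16039, 39532] is false
  files changed < 874: 528 < 874 is true
  targets protected branch: yes → true
  CODEOWNER approved: no → false
  has `do-not-merge` label: no → false
Combine:
[1.1.1.1.1] false AND true = false
[1.1.1.1] NOT false = true
[1.1.1] NOT true = false
[1.1.2] false OR false = false
[1.1] false OR false = false
[1.2.1] true OR false = true
[1.2.2] true AND false AND false = false
[1.2] true AND false = false
[1.3.1] true AND true = true
[1.3.2.2] false OR false = false
[1.3.2] true → false = false
[1.3] true AND false = false
[1] false OR false OR false = false
[root] NOT false = true
Overall: true → merged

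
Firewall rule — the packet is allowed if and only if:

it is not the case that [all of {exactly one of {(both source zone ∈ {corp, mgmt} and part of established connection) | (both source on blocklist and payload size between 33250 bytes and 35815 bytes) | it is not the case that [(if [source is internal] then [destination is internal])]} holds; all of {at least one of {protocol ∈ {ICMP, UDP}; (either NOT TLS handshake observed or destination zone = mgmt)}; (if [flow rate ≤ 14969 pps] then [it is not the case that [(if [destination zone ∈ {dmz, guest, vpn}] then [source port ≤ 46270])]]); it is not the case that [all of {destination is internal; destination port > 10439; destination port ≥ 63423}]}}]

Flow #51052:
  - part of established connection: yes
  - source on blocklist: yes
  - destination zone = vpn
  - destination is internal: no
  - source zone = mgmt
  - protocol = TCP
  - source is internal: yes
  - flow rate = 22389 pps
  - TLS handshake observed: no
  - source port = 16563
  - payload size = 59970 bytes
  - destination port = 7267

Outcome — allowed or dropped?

Allowed

Atomic conditions:
  source zone ∈ {corp, mgmt}: mgmt is in the set → true
  part of established connection: yes → true
  source on blocklist: yes → true
  payload size between 33250 bytes and 35815 bytes: 59970 in [33250, 35815] is false
  source is internal: yes → true
  destination is internal: no → false
  protocol ∈ {ICMP, UDP}: TCP is not in the set → false
  NOT TLS handshake observed: no → true
  destination zone = mgmt: vpn == mgmt is false
  flow rate ≤ 14969 pps: 22389 ≤ 14969 is false
  destination zone ∈ {dmz, guest, vpn}: vpn is in the set → true
  source port ≤ 46270: 16563 ≤ 46270 is true
  destination port > 10439: 7267 > 10439 is false
  destination port ≥ 63423: 7267 ≥ 63423 is false
Combine:
[1.1.1] true AND true = true
[1.1.2] true AND false = false
[1.1.3.1] true → false = false
[1.1.3] NOT false = true
[1.1] exactly-one(true, false, true) = false
[1.2.1.2] true OR false = true
[1.2.1] false OR true = true
[1.2.2.2.1] true → true = true
[1.2.2.2] NOT true = false
[1.2.2] false → false (antecedent false ⇒ implication holds) = true
[1.2.3.1] false AND false AND false = false
[1.2.3] NOT false = true
[1.2] true AND true AND true = true
[1] false AND true = false
[root] NOT false = true
Overall: true → allowed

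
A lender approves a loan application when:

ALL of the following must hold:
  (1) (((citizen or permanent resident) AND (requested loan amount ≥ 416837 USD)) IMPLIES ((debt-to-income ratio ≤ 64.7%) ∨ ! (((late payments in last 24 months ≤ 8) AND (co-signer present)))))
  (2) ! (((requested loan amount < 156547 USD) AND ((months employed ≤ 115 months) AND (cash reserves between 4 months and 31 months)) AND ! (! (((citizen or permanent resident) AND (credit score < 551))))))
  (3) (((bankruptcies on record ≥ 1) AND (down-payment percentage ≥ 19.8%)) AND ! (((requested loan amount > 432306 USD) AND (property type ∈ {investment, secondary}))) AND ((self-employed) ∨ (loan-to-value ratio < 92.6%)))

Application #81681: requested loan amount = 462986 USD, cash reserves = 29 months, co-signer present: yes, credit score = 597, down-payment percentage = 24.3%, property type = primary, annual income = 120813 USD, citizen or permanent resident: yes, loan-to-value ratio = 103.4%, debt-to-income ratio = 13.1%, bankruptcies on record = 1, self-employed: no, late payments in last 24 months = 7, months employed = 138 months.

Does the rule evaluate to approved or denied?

Atomic conditions:
  citizen or permanent resident: yes → true
  requested loan amount ≥ 416837 USD: 462986 ≥ 416837 is true
  debt-to-income ratio ≤ 64.7%: 13.1 ≤ 64.7 is true
  late payments in last 24 months ≤ 8: 7 ≤ 8 is true
  co-signer present: yes → true
  requested loan amount < 156547 USD: 462986 < 156547 is false
  months employed ≤ 115 months: 138 ≤ 115 is false
  cash reserves between 4 months and 31 months: 29 in [4, 31] is true
  credit score < 551: 597 < 551 is false
  bankruptcies on record ≥ 1: 1 ≥ 1 is true
  down-payment percentage ≥ 19.8%: 24.3 ≥ 19.8 is true
  requested loan amount > 432306 USD: 462986 > 432306 is true
  property type ∈ {investment, secondary}: primary is not in the set → false
  self-employed: no → false
  loan-to-value ratio < 92.6%: 103.4 < 92.6 is false
Combine:
[1.1] true AND true = true
[1.2.2.1] true AND true = true
[1.2.2] NOT true = false
[1.2] true OR false = true
[1] true → true = true
[2.1.2] false AND true = false
[2.1.3.1.1] true AND false = false
[2.1.3.1] NOT false = true
[2.1.3] NOT true = false
[2.1] false AND false AND false = false
[2] NOT false = true
[3.1] true AND true = true
[3.2.1] true AND false = false
[3.2] NOT false = true
[3.3] false OR false = false
[3] true AND true AND false = false
[root] true AND true AND false = false
Overall: false → denied

Denied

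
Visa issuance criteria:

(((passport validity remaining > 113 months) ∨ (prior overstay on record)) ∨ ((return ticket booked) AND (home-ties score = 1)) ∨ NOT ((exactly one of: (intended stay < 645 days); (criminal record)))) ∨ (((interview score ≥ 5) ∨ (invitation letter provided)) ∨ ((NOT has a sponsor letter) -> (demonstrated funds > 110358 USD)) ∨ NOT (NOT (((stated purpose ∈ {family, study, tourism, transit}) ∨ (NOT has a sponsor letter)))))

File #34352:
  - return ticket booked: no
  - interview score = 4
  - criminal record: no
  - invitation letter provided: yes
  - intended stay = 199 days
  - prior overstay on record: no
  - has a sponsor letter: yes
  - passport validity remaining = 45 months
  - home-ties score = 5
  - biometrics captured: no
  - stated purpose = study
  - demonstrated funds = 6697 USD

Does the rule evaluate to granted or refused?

Granted

Atomic conditions:
  passport validity remaining > 113 months: 45 > 113 is false
  prior overstay on record: no → false
  return ticket booked: no → false
  home-ties score = 1: 5 == 1 is false
  intended stay < 645 days: 199 < 645 is true
  criminal record: no → false
  interview score ≥ 5: 4 ≥ 5 is false
  invitation letter provided: yes → true
  NOT has a sponsor letter: yes → false
  demonstrated funds > 110358 USD: 6697 > 110358 is false
  stated purpose ∈ {family, study, tourism, transit}: study is in the set → true
Combine:
[1.1] false OR false = false
[1.2] false AND false = false
[1.3.1] exactly-one(true, false) = true
[1.3] NOT true = false
[1] false OR false OR false = false
[2.1] false OR true = true
[2.2] false → false (antecedent false ⇒ implication holds) = true
[2.3.1.1] true OR false = true
[2.3.1] NOT true = false
[2.3] NOT false = true
[2] true OR true OR true = true
[root] false OR true = true
Overall: true → granted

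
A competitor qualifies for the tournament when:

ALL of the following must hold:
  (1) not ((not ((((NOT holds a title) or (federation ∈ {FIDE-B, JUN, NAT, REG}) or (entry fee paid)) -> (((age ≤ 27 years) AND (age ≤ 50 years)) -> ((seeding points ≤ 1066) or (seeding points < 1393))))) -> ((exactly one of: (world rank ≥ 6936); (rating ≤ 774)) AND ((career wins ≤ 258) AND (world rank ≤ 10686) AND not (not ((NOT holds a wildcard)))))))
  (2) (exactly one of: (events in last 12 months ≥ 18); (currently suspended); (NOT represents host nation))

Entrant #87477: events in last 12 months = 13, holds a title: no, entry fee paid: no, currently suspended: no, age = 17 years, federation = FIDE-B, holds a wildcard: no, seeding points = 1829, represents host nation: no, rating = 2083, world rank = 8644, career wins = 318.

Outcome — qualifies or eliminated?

Atomic conditions:
  NOT holds a title: no → true
  federation ∈ {FIDE-B, JUN, NAT, REG}: FIDE-B is in the set → true
  entry fee paid: no → false
  age ≤ 27 years: 17 ≤ 27 is true
  age ≤ 50 years: 17 ≤ 50 is true
  seeding points ≤ 1066: 1829 ≤ 1066 is false
  seeding points < 1393: 1829 < 1393 is false
  world rank ≥ 6936: 8644 ≥ 6936 is true
  rating ≤ 774: 2083 ≤ 774 is false
  career wins ≤ 258: 318 ≤ 258 is false
  world rank ≤ 10686: 8644 ≤ 10686 is true
  NOT holds a wildcard: no → true
  events in last 12 months ≥ 18: 13 ≥ 18 is false
  currently suspended: no → false
  NOT represents host nation: no → true
Combine:
[1.1.1.1.1] true OR true OR false = true
[1.1.1.1.2.1] true AND true = true
[1.1.1.1.2.2] false OR false = false
[1.1.1.1.2] true → false = false
[1.1.1.1] true → false = false
[1.1.1] NOT false = true
[1.1.2.1] exactly-one(true, false) = true
[1.1.2.2.3.1] NOT true = false
[1.1.2.2.3] NOT false = true
[1.1.2.2] false AND true AND true = false
[1.1.2] true AND false = false
[1.1] true → false = false
[1] NOT false = true
[2] exactly-one(false, false, true) = true
[root] true AND true = true
Overall: true → qualifies

Qualifies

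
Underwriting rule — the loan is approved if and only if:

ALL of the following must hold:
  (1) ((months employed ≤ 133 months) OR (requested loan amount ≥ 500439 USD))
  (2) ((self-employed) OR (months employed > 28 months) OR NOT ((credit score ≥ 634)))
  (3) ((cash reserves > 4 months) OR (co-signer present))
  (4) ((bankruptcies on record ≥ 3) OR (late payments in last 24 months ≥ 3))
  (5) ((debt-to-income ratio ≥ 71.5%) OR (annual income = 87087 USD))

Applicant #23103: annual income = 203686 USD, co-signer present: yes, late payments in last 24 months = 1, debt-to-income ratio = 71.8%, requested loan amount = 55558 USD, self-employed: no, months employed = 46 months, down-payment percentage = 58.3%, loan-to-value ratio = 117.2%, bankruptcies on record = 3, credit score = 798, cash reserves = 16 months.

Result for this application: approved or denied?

Atomic conditions:
  months employed ≤ 133 months: 46 ≤ 133 is true
  requested loan amount ≥ 500439 USD: 55558 ≥ 500439 is false
  self-employed: no → false
  months employed > 28 months: 46 > 28 is true
  credit score ≥ 634: 798 ≥ 634 is true
  cash reserves > 4 months: 16 > 4 is true
  co-signer present: yes → true
  bankruptcies on record ≥ 3: 3 ≥ 3 is true
  late payments in last 24 months ≥ 3: 1 ≥ 3 is false
  debt-to-income ratio ≥ 71.5%: 71.8 ≥ 71.5 is true
  annual income = 87087 USD: 203686 == 87087 is false
Combine:
[1] true OR false = true
[2.3] NOT true = false
[2] false OR true OR false = true
[3] true OR true = true
[4] true OR false = true
[5] true OR false = true
[root] true AND true AND true AND true AND true = true
Overall: true → approved

Approved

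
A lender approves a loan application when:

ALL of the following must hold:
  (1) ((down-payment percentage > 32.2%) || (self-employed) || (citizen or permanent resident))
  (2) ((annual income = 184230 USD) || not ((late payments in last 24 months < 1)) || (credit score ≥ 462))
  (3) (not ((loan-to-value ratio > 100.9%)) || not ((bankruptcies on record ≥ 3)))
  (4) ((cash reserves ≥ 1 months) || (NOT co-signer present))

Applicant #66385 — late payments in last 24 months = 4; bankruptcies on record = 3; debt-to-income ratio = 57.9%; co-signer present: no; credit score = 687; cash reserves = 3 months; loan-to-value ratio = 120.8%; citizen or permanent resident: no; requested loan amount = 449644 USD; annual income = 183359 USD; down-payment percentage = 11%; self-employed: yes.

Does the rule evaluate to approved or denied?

Denied

Atomic conditions:
  down-payment percentage > 32.2%: 11 > 32.2 is false
  self-employed: yes → true
  citizen or permanent resident: no → false
  annual income = 184230 USD: 183359 == 184230 is false
  late payments in last 24 months < 1: 4 < 1 is false
  credit score ≥ 462: 687 ≥ 462 is true
  loan-to-value ratio > 100.9%: 120.8 > 100.9 is true
  bankruptcies on record ≥ 3: 3 ≥ 3 is true
  cash reserves ≥ 1 months: 3 ≥ 1 is true
  NOT co-signer present: no → true
Combine:
[1] false OR true OR false = true
[2.2] NOT false = true
[2] false OR true OR true = true
[3.1] NOT true = false
[3.2] NOT true = false
[3] false OR false = false
[4] true OR true = true
[root] true AND true AND false AND true = false
Overall: false → denied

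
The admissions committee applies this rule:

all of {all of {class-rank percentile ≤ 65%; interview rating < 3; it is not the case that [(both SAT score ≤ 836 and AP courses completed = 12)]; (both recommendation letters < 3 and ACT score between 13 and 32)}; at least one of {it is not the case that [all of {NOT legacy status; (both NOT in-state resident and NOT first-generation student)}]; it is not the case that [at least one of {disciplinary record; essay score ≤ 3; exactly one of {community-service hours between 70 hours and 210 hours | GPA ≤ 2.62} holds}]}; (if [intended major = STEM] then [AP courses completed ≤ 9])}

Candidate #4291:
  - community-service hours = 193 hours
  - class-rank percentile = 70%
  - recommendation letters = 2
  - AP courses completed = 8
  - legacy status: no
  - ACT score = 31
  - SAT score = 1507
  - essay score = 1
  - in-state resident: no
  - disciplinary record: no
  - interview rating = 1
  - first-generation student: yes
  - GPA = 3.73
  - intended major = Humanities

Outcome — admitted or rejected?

Atomic conditions:
  class-rank percentile ≤ 65%: 70 ≤ 65 is false
  interview rating < 3: 1 < 3 is true
  SAT score ≤ 836: 1507 ≤ 836 is false
  AP courses completed = 12: 8 == 12 is false
  recommendation letters < 3: 2 < 3 is true
  ACT score between 13 and 32: 31 in [13, 32] is true
  NOT legacy status: no → true
  NOT in-state resident: no → true
  NOT first-generation student: yes → false
  disciplinary record: no → false
  essay score ≤ 3: 1 ≤ 3 is true
  community-service hours between 70 hours and 210 hours: 193 in [70, 210] is true
  GPA ≤ 2.62: 3.73 ≤ 2.62 is false
  intended major = STEM: Humanities == STEM is false
  AP courses completed ≤ 9: 8 ≤ 9 is true
Combine:
[1.3.1] false AND false = false
[1.3] NOT false = true
[1.4] true AND true = true
[1] false AND true AND true AND true = false
[2.1.1.2] true AND false = false
[2.1.1] true AND false = false
[2.1] NOT false = true
[2.2.1.3] exactly-one(true, false) = true
[2.2.1] false OR true OR true = true
[2.2] NOT true = false
[2] true OR false = true
[3] false → true (antecedent false ⇒ implication holds) = true
[root] false AND true AND true = false
Overall: false → rejected

Rejected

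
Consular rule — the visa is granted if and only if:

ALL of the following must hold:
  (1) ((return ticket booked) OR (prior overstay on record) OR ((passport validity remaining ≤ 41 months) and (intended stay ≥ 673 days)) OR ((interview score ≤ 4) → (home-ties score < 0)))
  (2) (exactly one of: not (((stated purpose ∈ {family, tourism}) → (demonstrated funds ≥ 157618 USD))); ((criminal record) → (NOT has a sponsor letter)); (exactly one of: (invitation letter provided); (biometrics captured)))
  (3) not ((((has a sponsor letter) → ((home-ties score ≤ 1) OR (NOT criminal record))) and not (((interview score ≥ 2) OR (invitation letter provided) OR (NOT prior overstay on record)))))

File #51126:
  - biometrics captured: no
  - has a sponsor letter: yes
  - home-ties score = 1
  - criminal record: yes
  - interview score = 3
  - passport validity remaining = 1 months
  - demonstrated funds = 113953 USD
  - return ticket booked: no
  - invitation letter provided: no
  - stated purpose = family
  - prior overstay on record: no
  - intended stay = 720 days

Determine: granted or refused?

Atomic conditions:
  return ticket booked: no → false
  prior overstay on record: no → false
  passport validity remaining ≤ 41 months: 1 ≤ 41 is true
  intended stay ≥ 673 days: 720 ≥ 673 is true
  interview score ≤ 4: 3 ≤ 4 is true
  home-ties score < 0: 1 < 0 is false
  stated purpose ∈ {family, tourism}: family is in the set → true
  demonstrated funds ≥ 157618 USD: 113953 ≥ 157618 is false
  criminal record: yes → true
  NOT has a sponsor letter: yes → false
  invitation letter provided: no → false
  biometrics captured: no → false
  has a sponsor letter: yes → true
  home-ties score ≤ 1: 1 ≤ 1 is true
  NOT criminal record: yes → false
  interview score ≥ 2: 3 ≥ 2 is true
  NOT prior overstay on record: no → true
Combine:
[1.3] true AND true = true
[1.4] true → false = false
[1] false OR false OR true OR false = true
[2.1.1] true → false = false
[2.1] NOT false = true
[2.2] true → false = false
[2.3] exactly-one(false, false) = false
[2] exactly-one(true, false, false) = true
[3.1.1.2] true OR false = true
[3.1.1] true → true = true
[3.1.2.1] true OR false OR true = true
[3.1.2] NOT true = false
[3.1] true AND false = false
[3] NOT false = true
[root] true AND true AND true = true
Overall: true → granted

Granted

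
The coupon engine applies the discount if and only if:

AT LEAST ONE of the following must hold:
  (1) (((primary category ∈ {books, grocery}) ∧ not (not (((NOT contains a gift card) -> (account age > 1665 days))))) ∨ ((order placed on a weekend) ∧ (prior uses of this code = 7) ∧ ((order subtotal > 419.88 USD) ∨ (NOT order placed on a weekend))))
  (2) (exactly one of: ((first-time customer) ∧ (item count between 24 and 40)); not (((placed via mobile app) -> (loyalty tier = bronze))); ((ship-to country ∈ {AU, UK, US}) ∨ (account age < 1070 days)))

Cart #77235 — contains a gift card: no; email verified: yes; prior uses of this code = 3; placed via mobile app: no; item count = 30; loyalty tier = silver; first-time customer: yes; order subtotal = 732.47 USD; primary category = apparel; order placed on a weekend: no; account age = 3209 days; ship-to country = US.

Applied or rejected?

Rejected

Atomic conditions:
  primary category ∈ {books, grocery}: apparel is not in the set → false
  NOT contains a gift card: no → true
  account age > 1665 days: 3209 > 1665 is true
  order placed on a weekend: no → false
  prior uses of this code = 7: 3 == 7 is false
  order subtotal > 419.88 USD: 732.47 > 419.88 is true
  NOT order placed on a weekend: no → true
  first-time customer: yes → true
  item count between 24 and 40: 30 in [24, 40] is true
  placed via mobile app: no → false
  loyalty tier = bronze: silver == bronze is false
  ship-to country ∈ {AU, UK, US}: US is in the set → true
  account age < 1070 days: 3209 < 1070 is false
Combine:
[1.1.2.1.1] true → true = true
[1.1.2.1] NOT true = false
[1.1.2] NOT false = true
[1.1] false AND true = false
[1.2.3] true OR true = true
[1.2] false AND false AND true = false
[1] false OR false = false
[2.1] true AND true = true
[2.2.1] false → false (antecedent false ⇒ implication holds) = true
[2.2] NOT true = false
[2.3] true OR false = true
[2] exactly-one(true, false, true) = false
[root] false OR false = false
Overall: false → rejected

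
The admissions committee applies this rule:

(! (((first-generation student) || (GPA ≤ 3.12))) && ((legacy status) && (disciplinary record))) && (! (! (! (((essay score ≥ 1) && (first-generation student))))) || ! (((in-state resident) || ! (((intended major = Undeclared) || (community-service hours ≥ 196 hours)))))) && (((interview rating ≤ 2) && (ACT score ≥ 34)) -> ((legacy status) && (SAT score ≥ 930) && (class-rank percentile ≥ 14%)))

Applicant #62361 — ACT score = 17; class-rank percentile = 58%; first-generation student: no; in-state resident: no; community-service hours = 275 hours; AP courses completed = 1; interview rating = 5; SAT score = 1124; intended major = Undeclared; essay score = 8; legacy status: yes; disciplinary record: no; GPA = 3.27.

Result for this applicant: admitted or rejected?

Atomic conditions:
  first-generation student: no → false
  GPA ≤ 3.12: 3.27 ≤ 3.12 is false
  legacy status: yes → true
  disciplinary record: no → false
  essay score ≥ 1: 8 ≥ 1 is true
  in-state resident: no → false
  intended major = Undeclared: Undeclared == Undeclared is true
  community-service hours ≥ 196 hours: 275 ≥ 196 is true
  interview rating ≤ 2: 5 ≤ 2 is false
  ACT score ≥ 34: 17 ≥ 34 is false
  SAT score ≥ 930: 1124 ≥ 930 is true
  class-rank percentile ≥ 14%: 58 ≥ 14 is true
Combine:
[1.1.1] false OR false = false
[1.1] NOT false = true
[1.2] true AND false = false
[1] true AND false = false
[2.1.1.1.1] true AND false = false
[2.1.1.1] NOT false = true
[2.1.1] NOT true = false
[2.1] NOT false = true
[2.2.1.2.1] true OR true = true
[2.2.1.2] NOT true = false
[2.2.1] false OR false = false
[2.2] NOT false = true
[2] true OR true = true
[3.1] false AND false = false
[3.2] true AND true AND true = true
[3] false → true (antecedent false ⇒ implication holds) = true
[root] false AND true AND true = false
Overall: false → rejected

Rejected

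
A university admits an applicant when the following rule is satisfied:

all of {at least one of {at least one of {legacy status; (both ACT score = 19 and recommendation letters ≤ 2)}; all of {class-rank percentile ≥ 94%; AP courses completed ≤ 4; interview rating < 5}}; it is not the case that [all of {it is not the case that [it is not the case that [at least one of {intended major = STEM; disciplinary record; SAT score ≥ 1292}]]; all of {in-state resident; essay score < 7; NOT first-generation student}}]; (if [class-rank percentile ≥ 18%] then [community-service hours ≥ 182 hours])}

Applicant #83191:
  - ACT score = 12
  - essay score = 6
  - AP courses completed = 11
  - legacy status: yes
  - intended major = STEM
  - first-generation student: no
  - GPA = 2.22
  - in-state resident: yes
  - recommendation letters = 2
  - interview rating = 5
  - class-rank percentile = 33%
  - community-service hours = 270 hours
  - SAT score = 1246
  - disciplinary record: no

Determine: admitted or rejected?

Rejected

Atomic conditions:
  legacy status: yes → true
  ACT score = 19: 12 == 19 is false
  recommendation letters ≤ 2: 2 ≤ 2 is true
  class-rank percentile ≥ 94%: 33 ≥ 94 is false
  AP courses completed ≤ 4: 11 ≤ 4 is false
  interview rating < 5: 5 < 5 is false
  intended major = STEM: STEM == STEM is true
  disciplinary record: no → false
  SAT score ≥ 1292: 1246 ≥ 1292 is false
  in-state resident: yes → true
  essay score < 7: 6 < 7 is true
  NOT first-generation student: no → true
  class-rank percentile ≥ 18%: 33 ≥ 18 is true
  community-service hours ≥ 182 hours: 270 ≥ 182 is true
Combine:
[1.1.2] false AND true = false
[1.1] true OR false = true
[1.2] false AND false AND false = false
[1] true OR false = true
[2.1.1.1.1] true OR false OR false = true
[2.1.1.1] NOT true = false
[2.1.1] NOT false = true
[2.1.2] true AND true AND true = true
[2.1] true AND true = true
[2] NOT true = false
[3] true → true = true
[root] true AND false AND true = false
Overall: false → rejected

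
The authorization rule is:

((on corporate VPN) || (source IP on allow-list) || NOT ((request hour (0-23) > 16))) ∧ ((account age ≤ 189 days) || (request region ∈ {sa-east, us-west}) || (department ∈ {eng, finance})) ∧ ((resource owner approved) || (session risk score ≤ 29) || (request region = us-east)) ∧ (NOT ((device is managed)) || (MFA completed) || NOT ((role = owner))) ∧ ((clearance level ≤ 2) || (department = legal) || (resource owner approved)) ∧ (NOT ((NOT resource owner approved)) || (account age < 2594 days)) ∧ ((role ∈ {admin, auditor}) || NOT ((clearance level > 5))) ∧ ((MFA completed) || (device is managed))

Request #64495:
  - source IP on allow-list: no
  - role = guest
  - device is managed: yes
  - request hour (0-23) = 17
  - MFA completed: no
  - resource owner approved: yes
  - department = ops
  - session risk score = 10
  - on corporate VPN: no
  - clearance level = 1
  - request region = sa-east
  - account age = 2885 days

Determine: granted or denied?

Atomic conditions:
  on corporate VPN: no → false
  source IP on allow-list: no → false
  request hour (0-23) > 16: 17 > 16 is true
  account age ≤ 189 days: 2885 ≤ 189 is false
  request region ∈ {sa-east, us-west}: sa-east is in the set → true
  department ∈ {eng, finance}: ops is not in the set → false
  resource owner approved: yes → true
  session risk score ≤ 29: 10 ≤ 29 is true
  request region = us-east: sa-east == us-east is false
  device is managed: yes → true
  MFA completed: no → false
  role = owner: guest == owner is false
  clearance level ≤ 2: 1 ≤ 2 is true
  department = legal: ops == legal is false
  NOT resource owner approved: yes → false
  account age < 2594 days: 2885 < 2594 is false
  role ∈ {admin, auditor}: guest is not in the set → false
  clearance level > 5: 1 > 5 is false
Combine:
[1.3] NOT true = false
[1] false OR false OR false = false
[2] false OR true OR false = true
[3] true OR true OR false = true
[4.1] NOT true = false
[4.3] NOT false = true
[4] false OR false OR true = true
[5] true OR false OR true = true
[6.1] NOT false = true
[6] true OR false = true
[7.2] NOT false = true
[7] false OR true = true
[8] false OR true = true
[root] false AND true AND true AND true AND true AND true AND true AND true = false
Overall: false → denied

Denied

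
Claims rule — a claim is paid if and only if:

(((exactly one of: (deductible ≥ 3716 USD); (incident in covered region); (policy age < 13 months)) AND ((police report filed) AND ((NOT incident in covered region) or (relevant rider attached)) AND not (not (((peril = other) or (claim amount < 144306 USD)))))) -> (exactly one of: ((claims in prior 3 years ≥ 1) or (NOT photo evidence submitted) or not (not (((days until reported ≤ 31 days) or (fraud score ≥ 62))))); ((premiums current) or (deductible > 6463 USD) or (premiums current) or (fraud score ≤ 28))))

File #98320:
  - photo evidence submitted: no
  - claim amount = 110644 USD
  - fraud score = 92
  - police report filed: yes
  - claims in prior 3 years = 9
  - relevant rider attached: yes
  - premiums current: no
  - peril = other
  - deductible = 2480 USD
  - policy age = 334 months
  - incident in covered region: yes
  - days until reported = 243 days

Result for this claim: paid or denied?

Atomic conditions:
  deductible ≥ 3716 USD: 2480 ≥ 3716 is false
  incident in covered region: yes → true
  policy age < 13 months: 334 < 13 is false
  police report filed: yes → true
  NOT incident in covered region: yes → false
  relevant rider attached: yes → true
  peril = other: other == other is true
  claim amount < 144306 USD: 110644 < 144306 is true
  claims in prior 3 years ≥ 1: 9 ≥ 1 is true
  NOT photo evidence submitted: no → true
  days until reported ≤ 31 days: 243 ≤ 31 is false
  fraud score ≥ 62: 92 ≥ 62 is true
  premiums current: no → false
  deductible > 6463 USD: 2480 > 6463 is false
  fraud score ≤ 28: 92 ≤ 28 is false
Combine:
[1.1] exactly-one(false, true, false) = true
[1.2.2] false OR true = true
[1.2.3.1.1] true OR true = true
[1.2.3.1] NOT true = false
[1.2.3] NOT false = true
[1.2] true AND true AND true = true
[1] true AND true = true
[2.1.3.1.1] false OR true = true
[2.1.3.1] NOT true = false
[2.1.3] NOT false = true
[2.1] true OR true OR true = true
[2.2] false OR false OR false OR false = false
[2] exactly-one(true, false) = true
[root] true → true = true
Overall: true → paid

Paid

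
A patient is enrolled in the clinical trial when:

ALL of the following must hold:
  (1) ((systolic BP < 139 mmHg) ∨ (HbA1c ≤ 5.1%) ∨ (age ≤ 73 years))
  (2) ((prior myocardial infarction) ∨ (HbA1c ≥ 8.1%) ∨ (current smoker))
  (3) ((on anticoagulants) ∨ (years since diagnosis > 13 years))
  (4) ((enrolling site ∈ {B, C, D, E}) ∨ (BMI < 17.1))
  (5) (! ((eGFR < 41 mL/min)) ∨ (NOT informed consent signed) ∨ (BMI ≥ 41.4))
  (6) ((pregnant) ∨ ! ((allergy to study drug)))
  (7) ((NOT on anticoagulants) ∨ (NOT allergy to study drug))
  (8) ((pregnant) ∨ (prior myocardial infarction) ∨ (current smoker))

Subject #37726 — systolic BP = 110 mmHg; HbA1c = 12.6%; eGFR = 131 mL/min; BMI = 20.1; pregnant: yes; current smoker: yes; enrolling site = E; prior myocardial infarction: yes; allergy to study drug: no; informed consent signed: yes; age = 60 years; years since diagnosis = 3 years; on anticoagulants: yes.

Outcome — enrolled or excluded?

Atomic conditions:
  systolic BP < 139 mmHg: 110 < 139 is true
  HbA1c ≤ 5.1%: 12.6 ≤ 5.1 is false
  age ≤ 73 years: 60 ≤ 73 is true
  prior myocardial infarction: yes → true
  HbA1c ≥ 8.1%: 12.6 ≥ 8.1 is true
  current smoker: yes → true
  on anticoagulants: yes → true
  years since diagnosis > 13 years: 3 > 13 is false
  enrolling site ∈ {B, C, D, E}: E is in the set → true
  BMI < 17.1: 20.1 < 17.1 is false
  eGFR < 41 mL/min: 131 < 41 is false
  NOT informed consent signed: yes → false
  BMI ≥ 41.4: 20.1 ≥ 41.4 is false
  pregnant: yes → true
  allergy to study drug: no → false
  NOT on anticoagulants: yes → false
  NOT allergy to study drug: no → true
Combine:
[1] true OR false OR true = true
[2] true OR true OR true = true
[3] true OR false = true
[4] true OR false = true
[5.1] NOT false = true
[5] true OR false OR false = true
[6.2] NOT false = true
[6] true OR true = true
[7] false OR true = true
[8] true OR true OR true = true
[root] true AND true AND true AND true AND true AND true AND true AND true = true
Overall: true → enrolled

Enrolled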